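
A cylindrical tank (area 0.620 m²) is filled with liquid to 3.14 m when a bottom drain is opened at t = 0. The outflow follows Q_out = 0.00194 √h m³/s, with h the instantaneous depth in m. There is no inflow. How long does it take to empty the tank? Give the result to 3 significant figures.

1130 s

With no inflow, A dh/dt = −0.00194 √h.
∫ h^(−1/2) dh = −(0.00194/A) ∫ dt, giving 2√h = 2√h₀ − (0.00194/A) t.
Set h = 0: 2√h₀ = (0.00194/A) t_empty ⇒ t_empty = 2A√h₀/0.00194.
t_empty = 2·0.620·√3.14/0.00194 = 1.2400·1.7720/0.00194 = 1132.6 s.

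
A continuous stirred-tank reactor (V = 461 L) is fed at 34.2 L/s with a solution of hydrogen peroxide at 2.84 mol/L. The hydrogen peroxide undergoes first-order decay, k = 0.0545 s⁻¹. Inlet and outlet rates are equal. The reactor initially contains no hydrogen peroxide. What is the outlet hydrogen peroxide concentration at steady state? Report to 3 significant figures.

1.64 mol/L

V dC/dt = Q(C_in − C) − k V C.
At steady state: 0 = Q C_in − (Q + kV) C_ss, so C_ss = Q C_in/(Q + kV).
C_ss = 34.2·2.84/(34.2 + 0.0545·461) = 97.128/59.325 = 1.6372 mol/L.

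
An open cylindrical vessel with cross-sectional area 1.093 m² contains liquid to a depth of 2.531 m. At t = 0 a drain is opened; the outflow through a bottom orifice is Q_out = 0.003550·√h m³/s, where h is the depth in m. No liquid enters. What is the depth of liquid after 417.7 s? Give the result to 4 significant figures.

With no inflow, A dh/dt = −0.003550 √h.
Separate and integrate: 2(√h − √h₀) = −(0.003550/A) t.
√h = √2.531 − 0.003550·417.7/(2·1.093) = 1.59091 − 0.678333 = 0.912579.
h = 0.912579² = 0.832801 m.

0.8328 m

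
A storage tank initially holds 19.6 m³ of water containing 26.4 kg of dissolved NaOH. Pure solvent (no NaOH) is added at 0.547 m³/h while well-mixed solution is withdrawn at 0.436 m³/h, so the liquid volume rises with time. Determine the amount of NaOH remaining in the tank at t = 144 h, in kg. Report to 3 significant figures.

2.54 kg

Let m(t) be the amount of NaOH. Volume: V(t) = V₀ + (Q_in − Q_out) t = 19.6 + 0.11100 t; V(144) = 35.584 m³.
Species balance (pure solvent in): dm/dt = −Q_out · m/V(t).
Separate: dm/m = −Q_out dt/V(t) ⇒ ln(m/m₀) = −(Q_out/(Q_in−Q_out)) ln(V/V₀).
m = m₀ (V₀/V)^(Q_out/(Q_in−Q_out)) = 26.4 × (19.6/35.584)^(3.9279) = 2.5367 kg.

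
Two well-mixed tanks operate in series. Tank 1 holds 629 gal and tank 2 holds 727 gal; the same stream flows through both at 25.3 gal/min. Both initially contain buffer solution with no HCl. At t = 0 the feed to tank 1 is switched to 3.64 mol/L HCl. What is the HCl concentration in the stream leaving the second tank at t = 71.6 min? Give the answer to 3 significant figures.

Each tank obeys Vᵢ dCᵢ/dt = Q(Cᵢ₋₁ − Cᵢ), so τᵢ = Vᵢ/Q.
τ₁ = 629/25.3 = 24.862 min; τ₂ = 727/25.3 = 28.735 min.
Solving the cascade with C₁(0)=C₂(0)=0 gives C₂(t) = C_in[1 − (τ₁ e^(−t/τ₁) − τ₂ e^(−t/τ₂))/(τ₁ − τ₂)].
At t = 71.6: e^(−t/τ₁) = 0.056138, e^(−t/τ₂) = 0.082768.
C₂ = 3.64·[1 − (24.862·0.056138 − 28.735·0.082768)/(-3.8735)] = 3.64·0.74632 = 2.7166 mol/L.

2.72 mol/L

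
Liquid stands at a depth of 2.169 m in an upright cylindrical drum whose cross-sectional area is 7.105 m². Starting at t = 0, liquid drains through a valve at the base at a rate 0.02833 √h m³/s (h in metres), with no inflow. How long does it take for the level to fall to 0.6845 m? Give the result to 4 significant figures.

323.7 s

A dh/dt = −Q_out = −0.02833 √h.
This is separable: 2 d(√h)/dt = −0.02833/A, so √h = √h₀ − (0.02833/(2A)) t.
t = 2A(√h₀ − √h)/0.02833 = 2·7.105·(√2.169 − √0.6845)/0.02833
  = 14.2100 × (1.47275 − 0.827345) / 0.02833 = 323.729 s.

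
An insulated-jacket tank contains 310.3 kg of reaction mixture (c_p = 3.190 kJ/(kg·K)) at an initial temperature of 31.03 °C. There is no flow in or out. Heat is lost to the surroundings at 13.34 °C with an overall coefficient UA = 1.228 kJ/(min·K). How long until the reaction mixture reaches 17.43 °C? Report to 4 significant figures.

1180 min

M c_p dT/dt = −UA(T − T_amb).
τ = M c_p/UA = 806.072 min; T_ss = T_amb = 13.3400 °C.
T(t) = T_ss + (T₀ − T_ss)e^(−t/τ); set T = 17.43:
t = −τ ln[(T − T_ss)/(T₀ − T_ss)] = −806.072 · ln(0.231204) = 1180.46 min.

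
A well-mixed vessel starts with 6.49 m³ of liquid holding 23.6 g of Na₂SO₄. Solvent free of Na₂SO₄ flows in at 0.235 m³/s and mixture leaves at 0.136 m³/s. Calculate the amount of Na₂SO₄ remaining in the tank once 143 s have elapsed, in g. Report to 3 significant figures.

Total volume: dV/dt = Q_in − Q_out = 0.099000 m³/s, so V(t) = 6.49 + 0.099000 t and V(143) = 20.647 m³.
No Na₂SO₄ enters, so dm/dt = −Q_out · (m/V).
dm/m = −Q_out dt/(V₀ + 0.099000 t); integrating gives ln(m/m₀) = −(Q_out/(Q_in−Q_out)) ln(V/V₀).
m = m₀ (V₀/V)^(Q_out/(Q_in−Q_out)) = 23.6 × (6.49/20.647)^(1.3737) = 4.8134 g.

4.81 g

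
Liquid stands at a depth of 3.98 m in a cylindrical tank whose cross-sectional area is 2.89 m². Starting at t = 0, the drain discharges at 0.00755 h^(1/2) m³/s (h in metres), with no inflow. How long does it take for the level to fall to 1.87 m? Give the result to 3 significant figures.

Volume balance on the tank: A dh/dt = −0.00755 √h.
This is separable: 2 d(√h)/dt = −0.00755/A, so √h = √h₀ − (0.00755/(2A)) t.
t = 2A(√h₀ − √h)/0.00755 = 2·2.89·(√3.98 − √1.87)/0.00755
  = 5.7800 × (1.9950 − 1.3675) / 0.00755 = 480.40 s.

480 s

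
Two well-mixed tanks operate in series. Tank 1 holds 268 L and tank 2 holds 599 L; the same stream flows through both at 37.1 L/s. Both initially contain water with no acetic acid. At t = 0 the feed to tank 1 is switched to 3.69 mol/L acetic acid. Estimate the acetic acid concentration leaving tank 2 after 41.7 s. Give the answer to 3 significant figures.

3.19 mol/L

Each tank obeys Vᵢ dCᵢ/dt = Q(Cᵢ₋₁ − Cᵢ), so τᵢ = Vᵢ/Q.
τ₁ = 268/37.1 = 7.2237 s; τ₂ = 599/37.1 = 16.146 s.
Tank 1: C₁ = C_in(1 − e^(−t/τ₁)). Tank 2 (τ₁ ≠ τ₂): C₂ = C_in[1 − (τ₁ e^(−t/τ₁) − τ₂ e^(−t/τ₂))/(τ₁ − τ₂)].
At t = 41.7: e^(−t/τ₁) = 0.0031115, e^(−t/τ₂) = 0.075566.
C₂ = 3.69·[1 − (7.2237·0.0031115 − 16.146·0.075566)/(-8.9218)] = 3.69·0.86577 = 3.1947 mol/L.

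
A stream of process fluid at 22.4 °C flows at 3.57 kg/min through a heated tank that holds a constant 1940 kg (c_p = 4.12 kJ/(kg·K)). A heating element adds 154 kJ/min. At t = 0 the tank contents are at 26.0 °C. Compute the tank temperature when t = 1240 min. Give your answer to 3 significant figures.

32.2 °C

M c_p dT/dt = ṁ c_p (T_in − T) + Q̇.
τ = M/ṁ = 543.42 min; T_ss = T_in + Q̇/(ṁ c_p) = 22.4 + 154/(3.57·4.12) = 32.870 °C.
This is linear first-order; T(t) = T_ss + (T₀ − T_ss) e^(−t/τ).
T(1240) = 32.870 + (-6.8702)·e^(−1240/543.42) = 32.870 + (-6.8702)·0.10209 = 32.169 °C.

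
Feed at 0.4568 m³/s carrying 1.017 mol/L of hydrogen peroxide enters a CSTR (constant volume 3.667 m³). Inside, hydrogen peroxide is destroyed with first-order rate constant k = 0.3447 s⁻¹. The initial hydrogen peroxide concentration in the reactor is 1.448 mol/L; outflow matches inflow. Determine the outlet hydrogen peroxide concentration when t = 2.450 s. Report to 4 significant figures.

0.6431 mol/L

Species balance: V dC/dt = Q C_in − Q C − k V C.
This is linear with rate a = Q/V + k = 0.469270 s⁻¹.
C_ss = Q C_in/(Q + kV) = 0.269968 mol/L; C(t) = C_ss + (C₀ − C_ss) e^(−a t).
C(2.450) = 0.269968 + (1.17803)·e^(−0.469270·2.450) = 0.269968 + (1.17803)·0.316728 = 0.643084 mol/L.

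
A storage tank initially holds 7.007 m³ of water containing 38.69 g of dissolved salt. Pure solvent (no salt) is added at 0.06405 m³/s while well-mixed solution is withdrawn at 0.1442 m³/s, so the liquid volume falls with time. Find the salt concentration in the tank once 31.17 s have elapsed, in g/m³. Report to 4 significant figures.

Let m(t) be the amount of salt. Volume: V(t) = V₀ + (Q_in − Q_out) t = 7.007 − 0.0801500 t; V(31.17) = 4.50872 m³.
No salt enters, so dm/dt = −Q_out · (m/V).
Separate: dm/m = −Q_out dt/V(t) ⇒ ln(m/m₀) = −(Q_out/(Q_in−Q_out)) ln(V/V₀).
m = m₀ (V₀/V)^(Q_out/(Q_in−Q_out)) = 38.69 × (7.007/4.50872)^(-1.79913) = 17.5027 g.
C = m/V = 17.5027/4.50872 = 3.88196 g/m³.

3.882 g/m³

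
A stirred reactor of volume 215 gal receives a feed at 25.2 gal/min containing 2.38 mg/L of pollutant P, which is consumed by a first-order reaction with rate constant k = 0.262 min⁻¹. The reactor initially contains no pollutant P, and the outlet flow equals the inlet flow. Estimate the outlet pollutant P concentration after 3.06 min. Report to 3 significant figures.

V dC/dt = Q(C_in − C) − k V C.
This is linear with rate a = Q/V + k = 0.37921 min⁻¹.
C_ss = Q C_in/(Q + kV) = 0.73563 mg/L; C(t) = C_ss + (C₀ − C_ss) e^(−a t).
C(3.06) = 0.73563 + (-0.73563)·e^(−0.37921·3.06) = 0.73563 + (-0.73563)·0.31337 = 0.50511 mg/L.

0.505 mg/L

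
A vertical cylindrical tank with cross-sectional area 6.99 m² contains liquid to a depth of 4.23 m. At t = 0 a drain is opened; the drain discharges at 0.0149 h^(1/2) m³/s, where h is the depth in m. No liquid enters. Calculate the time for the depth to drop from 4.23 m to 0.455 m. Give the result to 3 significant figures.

1300 s

A dh/dt = −Q_out = −0.0149 √h.
Separate and integrate: 2(√h − √h₀) = −(0.0149/A) t.
t = 2A(√h₀ − √h)/0.0149 = 2·6.99·(√4.23 − √0.455)/0.0149
  = 13.980 × (2.0567 − 0.67454) / 0.0149 = 1296.8 s.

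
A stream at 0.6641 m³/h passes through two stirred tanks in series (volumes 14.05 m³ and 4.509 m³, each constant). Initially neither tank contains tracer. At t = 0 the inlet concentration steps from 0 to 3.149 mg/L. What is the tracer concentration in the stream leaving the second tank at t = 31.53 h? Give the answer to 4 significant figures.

Each tank obeys Vᵢ dCᵢ/dt = Q(Cᵢ₋₁ − Cᵢ), so τᵢ = Vᵢ/Q.
τ₁ = 14.05/0.6641 = 21.1565 h; τ₂ = 4.509/0.6641 = 6.78964 h.
Solving the cascade with C₁(0)=C₂(0)=0 gives C₂(t) = C_in[1 − (τ₁ e^(−t/τ₁) − τ₂ e^(−t/τ₂))/(τ₁ − τ₂)].
At t = 31.53: e^(−t/τ₁) = 0.225299, e^(−t/τ₂) = 0.00962069.
C₂ = 3.149·[1 − (21.1565·0.225299 − 6.78964·0.00962069)/(14.3668)] = 3.149·0.672773 = 2.11856 mg/L.

2.119 mg/L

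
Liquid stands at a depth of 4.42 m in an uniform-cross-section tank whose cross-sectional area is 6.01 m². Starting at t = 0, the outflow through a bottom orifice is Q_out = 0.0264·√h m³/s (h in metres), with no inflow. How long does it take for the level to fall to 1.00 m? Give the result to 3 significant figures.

502 s

Mass balance (ρ constant): A dh/dt = −0.0264 √h.
∫ h^(−1/2) dh = −(0.0264/A) ∫ dt, giving 2√h = 2√h₀ − (0.0264/A) t.
t = 2A(√h₀ − √h)/0.0264 = 2·6.01·(√4.42 − √1.00)/0.0264
  = 12.020 × (2.1024 − 1.0000) / 0.0264 = 501.92 s.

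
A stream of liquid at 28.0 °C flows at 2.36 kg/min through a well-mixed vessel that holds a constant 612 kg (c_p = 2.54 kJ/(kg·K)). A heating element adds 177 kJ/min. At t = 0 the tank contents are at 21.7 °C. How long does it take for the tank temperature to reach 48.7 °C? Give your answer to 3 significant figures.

Heat balance on the well-mixed liquid: M c_p dT/dt = ṁ c_p (T_in − T) + 177.
τ = M/ṁ = 259.32 min; T_ss = T_in + Q̇/(ṁ c_p) = 57.528 °C.
T(t) = T_ss + (T₀ − T_ss) e^(−t/τ). Set T = 48.7:
e^(−t/τ) = (48.7 − 57.528)/(21.7 − 57.528) = 0.24639
t = −259.32 · ln(0.24639) = 363.27 min.

363 min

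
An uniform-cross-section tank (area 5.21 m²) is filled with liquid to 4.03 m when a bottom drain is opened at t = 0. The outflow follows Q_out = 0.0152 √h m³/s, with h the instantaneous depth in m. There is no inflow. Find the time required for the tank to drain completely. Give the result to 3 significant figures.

With no inflow, A dh/dt = −0.0152 √h.
Separate and integrate: 2(√h − √h₀) = −(0.0152/A) t.
Tank is empty when √h = 0: t_empty = 2A√h₀/0.0152.
t_empty = 2·5.21·√4.03/0.0152 = 10.420·2.0075/0.0152 = 1376.2 s.

1380 s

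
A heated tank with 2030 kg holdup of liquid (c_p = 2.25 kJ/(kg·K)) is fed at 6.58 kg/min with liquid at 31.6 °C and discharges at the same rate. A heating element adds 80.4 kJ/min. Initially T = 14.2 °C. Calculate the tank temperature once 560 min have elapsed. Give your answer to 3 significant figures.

Energy balance: M c_p dT/dt = ṁ c_p (T_in − T) + 80.4.
Rearrange: dT/dt = (T_ss − T)/τ with τ = M/ṁ = 308.51 min and T_ss = T_in + Q̇/(ṁ c_p) = 37.031 °C.
Integrating: T(t) = T_ss + (T₀ − T_ss) e^(−t/τ).
T(560) = 37.031 + (-22.831)·e^(−560/308.51) = 37.031 + (-22.831)·0.16281 = 33.314 °C.

33.3 °C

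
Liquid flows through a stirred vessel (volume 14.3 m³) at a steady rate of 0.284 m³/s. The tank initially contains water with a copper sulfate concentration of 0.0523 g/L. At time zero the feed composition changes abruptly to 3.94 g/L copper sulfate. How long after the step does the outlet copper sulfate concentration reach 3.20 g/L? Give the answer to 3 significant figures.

Species balance: V dC/dt = Q(C_in − C) ⇒ τ = V/Q = 50.352 s.
C(t) = C_in + (C₀ − C_in) e^(−t/τ). Set C = 3.20 and solve for t:
e^(−t/τ) = (C − C_in)/(C₀ − C_in) = (3.20 − 3.94)/(0.0523 − 3.94) = 0.19034
t = −τ ln(…) = 50.352 × 1.6589 = 83.530 s.

83.5 s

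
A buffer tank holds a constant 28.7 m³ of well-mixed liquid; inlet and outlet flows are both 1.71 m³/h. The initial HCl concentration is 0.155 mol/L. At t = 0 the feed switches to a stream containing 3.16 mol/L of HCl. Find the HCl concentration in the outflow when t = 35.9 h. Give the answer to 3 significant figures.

Unsteady species balance (constant V, well mixed): V dC/dt = Q(C_in − C).
So dC/dt = (C_in − C)/τ with τ = V/Q = 28.7/1.71 = 16.784 h.
This is linear first-order; C(t) = C_in + (C₀ − C_in) e^(−t/τ).
C(35.9) = 3.16 + (0.155 − 3.16)·e^(−35.9/16.784) = 3.16 + (-3.0050)·0.11777 = 2.8061 mol/L.

2.81 mol/L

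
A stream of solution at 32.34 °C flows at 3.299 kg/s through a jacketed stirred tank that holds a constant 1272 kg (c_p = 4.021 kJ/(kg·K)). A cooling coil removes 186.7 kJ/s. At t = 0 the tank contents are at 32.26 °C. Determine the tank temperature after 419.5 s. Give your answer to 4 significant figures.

Energy balance: M c_p dT/dt = ṁ c_p (T_in − T) − 186.7.
Rearrange: dT/dt = (T_ss − T)/τ with τ = M/ṁ = 385.571 s and T_ss = T_in − Q̇/(ṁ c_p) = 18.2657 °C.
Integrating: T(t) = T_ss + (T₀ − T_ss) e^(−t/τ).
T(419.5) = 18.2657 + (13.9943)·e^(−419.5/385.571) = 18.2657 + (13.9943)·0.336891 = 22.9802 °C.

22.98 °C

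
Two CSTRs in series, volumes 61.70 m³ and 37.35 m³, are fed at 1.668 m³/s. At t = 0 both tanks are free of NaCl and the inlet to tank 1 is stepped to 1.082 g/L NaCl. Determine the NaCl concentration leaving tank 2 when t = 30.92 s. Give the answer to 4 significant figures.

Each tank obeys Vᵢ dCᵢ/dt = Q(Cᵢ₋₁ − Cᵢ), so τᵢ = Vᵢ/Q.
τ₁ = 61.70/1.668 = 36.9904 s; τ₂ = 37.35/1.668 = 22.3921 s.
Tank 1: C₁ = C_in(1 − e^(−t/τ₁)). Tank 2 (τ₁ ≠ τ₂): C₂ = C_in[1 − (τ₁ e^(−t/τ₁) − τ₂ e^(−t/τ₂))/(τ₁ − τ₂)].
At t = 30.92: e^(−t/τ₁) = 0.433487, e^(−t/τ₂) = 0.251366.
C₂ = 1.082·[1 − (36.9904·0.433487 − 22.3921·0.251366)/(14.5983)] = 1.082·0.287160 = 0.310707 g/L.

0.3107 g/L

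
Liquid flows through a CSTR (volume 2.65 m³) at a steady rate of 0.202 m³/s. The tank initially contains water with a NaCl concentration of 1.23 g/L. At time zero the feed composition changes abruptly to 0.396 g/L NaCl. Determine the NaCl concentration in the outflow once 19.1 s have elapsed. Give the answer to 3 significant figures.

0.590 g/L

Mass balance on the solute (V constant): V dC/dt = Q(C_in − C).
Time constant τ = V/Q = 2.65/0.202 = 13.119 s.
Integrating: C(t) = C_in + (C₀ − C_in) e^(−t/τ).
C(19.1) = 0.396 + (1.23 − 0.396)·e^(−19.1/13.119) = 0.396 + (0.83400)·0.23318 = 0.59048 g/L.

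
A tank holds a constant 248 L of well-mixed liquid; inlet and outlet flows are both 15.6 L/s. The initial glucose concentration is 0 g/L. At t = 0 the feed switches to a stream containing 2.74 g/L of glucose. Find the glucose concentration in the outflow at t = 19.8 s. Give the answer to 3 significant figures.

1.95 g/L

Mass balance on the solute (V constant): V dC/dt = Q(C_in − C).
Rewrite as dC/dt + C/τ = C_in/τ, τ = V/Q = 15.897 s.
C approaches C_in exponentially: C(t) = C_in + (C₀ − C_in) e^(−t/τ).
C(19.8) = 2.74 + (0 − 2.74)·e^(−19.8/15.897) = 2.74 + (-2.7400)·0.28780 = 1.9514 g/L.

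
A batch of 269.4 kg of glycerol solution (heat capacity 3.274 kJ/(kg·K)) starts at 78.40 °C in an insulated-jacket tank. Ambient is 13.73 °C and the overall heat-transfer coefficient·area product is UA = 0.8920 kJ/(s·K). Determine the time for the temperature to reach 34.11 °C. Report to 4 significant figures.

Lumped-capacitance energy balance: M c_p dT/dt = UA(T_amb − T).
τ = M c_p/UA = 988.807 s; T_ss = T_amb = 13.7300 °C.
T(t) = T_ss + (T₀ − T_ss)e^(−t/τ); set T = 34.11:
t = −τ ln[(T − T_ss)/(T₀ − T_ss)] = −988.807 · ln(0.315138) = 1141.82 s.

1142 s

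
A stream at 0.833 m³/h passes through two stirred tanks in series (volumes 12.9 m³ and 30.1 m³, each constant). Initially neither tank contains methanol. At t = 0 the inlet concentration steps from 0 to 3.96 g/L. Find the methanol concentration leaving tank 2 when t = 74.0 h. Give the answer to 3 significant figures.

Time constants: τᵢ = Vᵢ/Q for each well-mixed tank.
τ₁ = 12.9/0.833 = 15.486 h; τ₂ = 30.1/0.833 = 36.134 h.
Solving the cascade with C₁(0)=C₂(0)=0 gives C₂(t) = C_in[1 − (τ₁ e^(−t/τ₁) − τ₂ e^(−t/τ₂))/(τ₁ − τ₂)].
At t = 74.0: e^(−t/τ₁) = 0.0084090, e^(−t/τ₂) = 0.12900.
C₂ = 3.96·[1 − (15.486·0.0084090 − 36.134·0.12900)/(-20.648)] = 3.96·0.78055 = 3.0910 g/L.

3.09 g/L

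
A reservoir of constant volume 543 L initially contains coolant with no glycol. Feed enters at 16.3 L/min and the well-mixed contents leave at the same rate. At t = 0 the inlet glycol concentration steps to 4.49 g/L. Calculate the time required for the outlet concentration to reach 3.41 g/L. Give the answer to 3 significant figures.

Species balance: V dC/dt = Q(C_in − C) ⇒ τ = V/Q = 33.313 min.
C(t) = C_in + (C₀ − C_in) e^(−t/τ). Set C = 3.41 and solve for t:
e^(−t/τ) = (C − C_in)/(C₀ − C_in) = (3.41 − 4.49)/(0 − 4.49) = 0.24053
t = −τ ln(…) = 33.313 × 1.4249 = 47.467 min.

47.5 min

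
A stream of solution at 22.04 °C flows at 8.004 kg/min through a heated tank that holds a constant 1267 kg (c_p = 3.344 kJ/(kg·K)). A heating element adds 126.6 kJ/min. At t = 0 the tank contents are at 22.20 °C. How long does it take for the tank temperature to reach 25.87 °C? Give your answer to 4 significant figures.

M c_p dT/dt = ṁ c_p (T_in − T) + Q̇.
τ = M/ṁ = 158.296 min; T_ss = T_in + Q̇/(ṁ c_p) = 26.7700 °C.
T(t) = T_ss + (T₀ − T_ss) e^(−t/τ). Set T = 25.87:
e^(−t/τ) = (25.87 − 26.7700)/(22.20 − 26.7700) = 0.196935
t = −158.296 · ln(0.196935) = 257.212 min.

257.2 min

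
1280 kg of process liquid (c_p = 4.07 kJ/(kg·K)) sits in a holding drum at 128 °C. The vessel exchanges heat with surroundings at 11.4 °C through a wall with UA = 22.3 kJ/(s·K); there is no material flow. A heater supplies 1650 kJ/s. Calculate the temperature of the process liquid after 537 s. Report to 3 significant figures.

89.7 °C

M c_p dT/dt = −UA(T − T_amb) + Q̇.
dT/dt = (T_ss − T)/τ with T_ss = T_amb + Q̇/UA = 11.4 + 1650/22.3 = 85.391 °C, τ = M c_p/UA = 1280·4.07/22.3 = 233.61 s.
T approaches T_ss exponentially: T(t) = T_ss + (T₀ − T_ss) e^(−t/τ).
T(537) = 85.391 + (42.609)·0.10039 = 89.669 °C.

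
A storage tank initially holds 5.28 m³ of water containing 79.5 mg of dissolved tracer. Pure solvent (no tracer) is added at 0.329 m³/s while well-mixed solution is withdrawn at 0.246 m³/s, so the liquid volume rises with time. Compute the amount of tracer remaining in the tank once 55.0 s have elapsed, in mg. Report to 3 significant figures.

Total volume: dV/dt = Q_in − Q_out = 0.083000 m³/s, so V(t) = 5.28 + 0.083000 t and V(55.0) = 9.8450 m³.
No tracer enters, so dm/dt = −Q_out · (m/V).
dm/m = −Q_out dt/(V₀ + 0.083000 t); integrating gives ln(m/m₀) = −(Q_out/(Q_in−Q_out)) ln(V/V₀).
m = m₀ (V₀/V)^(Q_out/(Q_in−Q_out)) = 79.5 × (5.28/9.8450)^(2.9639) = 12.543 mg.

12.5 mg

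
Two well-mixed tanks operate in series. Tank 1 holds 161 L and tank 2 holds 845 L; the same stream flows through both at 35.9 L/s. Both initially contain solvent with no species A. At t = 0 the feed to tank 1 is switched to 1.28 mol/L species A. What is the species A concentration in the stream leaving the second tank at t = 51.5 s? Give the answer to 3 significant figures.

1.10 mol/L

Each tank obeys Vᵢ dCᵢ/dt = Q(Cᵢ₋₁ − Cᵢ), so τᵢ = Vᵢ/Q.
τ₁ = 161/35.9 = 4.4847 s; τ₂ = 845/35.9 = 23.538 s.
Solving the cascade with C₁(0)=C₂(0)=0 gives C₂(t) = C_in[1 − (τ₁ e^(−t/τ₁) − τ₂ e^(−t/τ₂))/(τ₁ − τ₂)].
At t = 51.5: e^(−t/τ₁) = 1.0298e-05, e^(−t/τ₂) = 0.11214.
C₂ = 1.28·[1 − (4.4847·1.0298e-05 − 23.538·0.11214)/(-19.053)] = 1.28·0.86146 = 1.1027 mol/L.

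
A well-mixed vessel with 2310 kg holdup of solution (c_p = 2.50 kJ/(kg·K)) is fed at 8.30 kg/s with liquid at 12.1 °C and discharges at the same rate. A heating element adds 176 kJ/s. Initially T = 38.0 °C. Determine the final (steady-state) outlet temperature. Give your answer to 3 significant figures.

20.6 °C

Energy balance: M c_p dT/dt = ṁ c_p (T_in − T) + 176.
At steady state dT/dt = 0 ⇒ T_ss = T_in + Q̇/(ṁ c_p) = 12.1 + 176/(8.30·2.50) = 20.582 °C.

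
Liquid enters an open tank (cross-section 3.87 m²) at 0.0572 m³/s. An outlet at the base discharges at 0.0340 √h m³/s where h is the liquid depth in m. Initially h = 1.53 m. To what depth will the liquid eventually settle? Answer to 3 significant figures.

2.83 m

Unsteady balance on liquid volume: A dh/dt = Q_in − 0.0340 √h. At steady state dh/dt = 0:
Q_in = 0.0340 √h_ss ⇒ √h_ss = 0.0572/0.0340 = 1.6824.
h_ss = 1.6824² = 2.8303 m. (Since h₀ = 1.53 m < h_ss, the level will rise toward this value.)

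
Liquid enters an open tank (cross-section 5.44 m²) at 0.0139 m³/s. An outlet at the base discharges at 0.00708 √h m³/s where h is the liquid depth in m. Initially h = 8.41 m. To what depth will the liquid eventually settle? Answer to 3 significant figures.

3.85 m

A dh/dt = Q_in − 0.00708 √h. Steady state requires inflow = outflow:
Q_in = 0.00708 √h_ss ⇒ √h_ss = 0.0139/0.00708 = 1.9633.
h_ss = 1.9633² = 3.8545 m. (Since h₀ = 8.41 m > h_ss, the level will fall toward this value.)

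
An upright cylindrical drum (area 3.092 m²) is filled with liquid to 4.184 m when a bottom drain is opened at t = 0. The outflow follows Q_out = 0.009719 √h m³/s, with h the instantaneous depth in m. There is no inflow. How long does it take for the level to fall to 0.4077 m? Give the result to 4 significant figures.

With no inflow, A dh/dt = −0.009719 √h.
This is separable: 2 d(√h)/dt = −0.009719/A, so √h = √h₀ − (0.009719/(2A)) t.
t = 2A(√h₀ − √h)/0.009719 = 2·3.092·(√4.184 − √0.4077)/0.009719
  = 6.18400 × (2.04548 − 0.638514) / 0.009719 = 895.225 s.

895.2 s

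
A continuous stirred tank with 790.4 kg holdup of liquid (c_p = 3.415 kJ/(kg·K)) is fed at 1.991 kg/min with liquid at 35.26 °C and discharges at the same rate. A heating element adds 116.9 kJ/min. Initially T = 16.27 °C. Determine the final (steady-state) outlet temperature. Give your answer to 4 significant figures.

52.45 °C

Unsteady energy balance on the tank contents: M c_p dT/dt = ṁ c_p (T_in − T) + 116.9.
At steady state dT/dt = 0 ⇒ T_ss = T_in + Q̇/(ṁ c_p) = 35.26 + 116.9/(1.991·3.415) = 52.4530 °C.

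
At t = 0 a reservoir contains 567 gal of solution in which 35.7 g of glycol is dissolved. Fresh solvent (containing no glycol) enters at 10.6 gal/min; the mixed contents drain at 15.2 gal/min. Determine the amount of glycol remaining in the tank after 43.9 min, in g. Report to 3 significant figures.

8.33 g

Let m(t) be the amount of glycol. Volume: V(t) = V₀ + (Q_in − Q_out) t = 567 − 4.6000 t; V(43.9) = 365.06 gal.
Species balance (pure solvent in): dm/dt = −Q_out · m/V(t).
Separate: dm/m = −Q_out dt/V(t) ⇒ ln(m/m₀) = −(Q_out/(Q_in−Q_out)) ln(V/V₀).
m = m₀ (V₀/V)^(Q_out/(Q_in−Q_out)) = 35.7 × (567/365.06)^(-3.3043) = 8.3333 g.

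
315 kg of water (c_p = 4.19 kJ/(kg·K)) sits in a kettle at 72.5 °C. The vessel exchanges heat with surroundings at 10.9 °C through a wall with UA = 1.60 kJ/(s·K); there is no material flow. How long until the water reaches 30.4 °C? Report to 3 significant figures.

Lumped-capacitance energy balance: M c_p dT/dt = UA(T_amb − T).
τ = M c_p/UA = 824.91 s; T_ss = T_amb = 10.900 °C.
T(t) = T_ss + (T₀ − T_ss)e^(−t/τ); set T = 30.4:
t = −τ ln[(T − T_ss)/(T₀ − T_ss)] = −824.91 · ln(0.31656) = 948.85 s.

949 s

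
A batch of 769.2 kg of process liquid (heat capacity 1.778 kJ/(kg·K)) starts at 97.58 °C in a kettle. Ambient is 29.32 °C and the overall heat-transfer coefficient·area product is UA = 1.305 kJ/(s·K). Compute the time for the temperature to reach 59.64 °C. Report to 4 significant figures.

850.5 s

M c_p dT/dt = −UA(T − T_amb).
τ = M c_p/UA = 1048.00 s; T_ss = T_amb = 29.3200 °C.
T(t) = T_ss + (T₀ − T_ss)e^(−t/τ); set T = 59.64:
t = −τ ln[(T − T_ss)/(T₀ − T_ss)] = −1048.00 · ln(0.444184) = 850.468 s.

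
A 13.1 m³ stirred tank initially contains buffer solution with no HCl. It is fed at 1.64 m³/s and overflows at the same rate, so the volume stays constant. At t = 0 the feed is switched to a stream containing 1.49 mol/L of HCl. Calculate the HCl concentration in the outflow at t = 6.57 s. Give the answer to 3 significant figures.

Transient balance on the dissolved component: V dC/dt = Q(C_in − C).
So dC/dt = (C_in − C)/τ with τ = V/Q = 13.1/1.64 = 7.9878 s.
C approaches C_in exponentially: C(t) = C_in + (C₀ − C_in) e^(−t/τ).
C(6.57) = 1.49 + (0 − 1.49)·e^(−6.57/7.9878) = 1.49 + (-1.4900)·0.43933 = 0.83540 mol/L.

0.835 mol/L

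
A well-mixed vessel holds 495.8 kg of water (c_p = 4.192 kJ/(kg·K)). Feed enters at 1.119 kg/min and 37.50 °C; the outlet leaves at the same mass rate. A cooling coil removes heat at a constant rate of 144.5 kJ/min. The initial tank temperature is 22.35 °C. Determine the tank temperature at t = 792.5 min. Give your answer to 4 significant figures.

9.313 °C

M c_p dT/dt = ṁ c_p (T_in − T) − Q̇.
Rearrange: dT/dt = (T_ss − T)/τ with τ = M/ṁ = 443.074 min and T_ss = T_in − Q̇/(ṁ c_p) = 6.69534 °C.
Solution: T(t) = T_ss + (T₀ − T_ss) e^(−t/τ).
T(792.5) = 6.69534 + (15.6547)·e^(−792.5/443.074) = 6.69534 + (15.6547)·0.167187 = 9.31260 °C.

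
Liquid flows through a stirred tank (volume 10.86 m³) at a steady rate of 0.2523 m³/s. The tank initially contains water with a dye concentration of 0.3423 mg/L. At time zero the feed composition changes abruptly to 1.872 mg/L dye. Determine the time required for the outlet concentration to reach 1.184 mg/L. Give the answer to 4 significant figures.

34.39 s

Species balance: V dC/dt = Q(C_in − C) ⇒ τ = V/Q = 43.0440 s.
C(t) = C_in + (C₀ − C_in) e^(−t/τ). Set C = 1.184 and solve for t:
e^(−t/τ) = (C − C_in)/(C₀ − C_in) = (1.184 − 1.872)/(0.3423 − 1.872) = 0.449761
t = −τ ln(…) = 43.0440 × 0.799038 = 34.3938 s.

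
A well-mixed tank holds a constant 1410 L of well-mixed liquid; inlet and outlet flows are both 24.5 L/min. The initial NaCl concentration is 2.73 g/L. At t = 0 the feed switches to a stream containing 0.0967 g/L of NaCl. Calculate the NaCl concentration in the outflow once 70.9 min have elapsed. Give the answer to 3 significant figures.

0.865 g/L

Accumulation = in − out for the solute gives V dC/dt = Q(C_in − C).
So dC/dt = (C_in − C)/τ with τ = V/Q = 1410/24.5 = 57.551 min.
Solution: C(t) = C_in + (C₀ − C_in) e^(−t/τ).
C(70.9) = 0.0967 + (2.73 − 0.0967)·e^(−70.9/57.551) = 0.0967 + (2.6333)·0.29172 = 0.86489 g/L.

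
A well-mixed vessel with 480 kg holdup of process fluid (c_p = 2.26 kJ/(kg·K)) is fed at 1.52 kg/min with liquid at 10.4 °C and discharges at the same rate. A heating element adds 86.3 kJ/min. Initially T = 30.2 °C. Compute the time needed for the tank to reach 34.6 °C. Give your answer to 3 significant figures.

554 min

M c_p dT/dt = ṁ c_p (T_in − T) + Q̇.
τ = M/ṁ = 315.79 min; T_ss = T_in + Q̇/(ṁ c_p) = 35.522 °C.
T(t) = T_ss + (T₀ − T_ss) e^(−t/τ). Set T = 34.6:
e^(−t/τ) = (34.6 − 35.522)/(30.2 − 35.522) = 0.17328
t = −315.79 · ln(0.17328) = 553.52 min.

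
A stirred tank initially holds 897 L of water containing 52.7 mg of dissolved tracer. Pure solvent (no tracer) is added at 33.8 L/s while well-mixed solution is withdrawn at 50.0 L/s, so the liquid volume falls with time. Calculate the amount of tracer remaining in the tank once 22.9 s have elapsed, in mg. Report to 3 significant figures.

Total volume: dV/dt = Q_in − Q_out = -16.200 L/s, so V(t) = 897 − 16.200 t and V(22.9) = 526.02 L.
No tracer enters, so dm/dt = −Q_out · (m/V).
dm/m = −Q_out dt/(V₀ − 16.200 t); integrating gives ln(m/m₀) = −(Q_out/(Q_in−Q_out)) ln(V/V₀).
m = m₀ (V₀/V)^(Q_out/(Q_in−Q_out)) = 52.7 × (897/526.02)^(-3.0864) = 10.149 mg.

10.1 mg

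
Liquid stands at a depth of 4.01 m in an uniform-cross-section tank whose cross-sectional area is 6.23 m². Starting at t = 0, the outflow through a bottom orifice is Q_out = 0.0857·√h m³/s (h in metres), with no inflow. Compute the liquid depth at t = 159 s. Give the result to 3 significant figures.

0.826 m

With no inflow, A dh/dt = −0.0857 √h.
Separate and integrate: 2(√h − √h₀) = −(0.0857/A) t.
√h = √4.01 − 0.0857·159/(2·6.23) = 2.0025 − 1.0936 = 0.90889.
h = 0.90889² = 0.82609 m.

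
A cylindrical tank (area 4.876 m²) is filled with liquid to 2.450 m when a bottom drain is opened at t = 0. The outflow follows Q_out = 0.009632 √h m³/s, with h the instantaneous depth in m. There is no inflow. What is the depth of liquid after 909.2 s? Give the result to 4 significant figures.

A dh/dt = −Q_out = −0.009632 √h.
This is separable: 2 d(√h)/dt = −0.009632/A, so √h = √h₀ − (0.009632/(2A)) t.
√h = √2.450 − 0.009632·909.2/(2·4.876) = 1.56525 − 0.898012 = 0.667235.
h = 0.667235² = 0.445203 m.

0.4452 m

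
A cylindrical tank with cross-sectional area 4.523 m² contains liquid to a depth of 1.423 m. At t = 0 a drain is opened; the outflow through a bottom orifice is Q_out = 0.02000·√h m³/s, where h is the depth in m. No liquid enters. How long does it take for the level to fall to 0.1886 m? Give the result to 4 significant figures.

343.1 s

Volume balance on the tank: A dh/dt = −0.02000 √h.
This is separable: 2 d(√h)/dt = −0.02000/A, so √h = √h₀ − (0.02000/(2A)) t.
t = 2A(√h₀ − √h)/0.02000 = 2·4.523·(√1.423 − √0.1886)/0.02000
  = 9.04600 × (1.19290 − 0.434281) / 0.02000 = 343.121 s.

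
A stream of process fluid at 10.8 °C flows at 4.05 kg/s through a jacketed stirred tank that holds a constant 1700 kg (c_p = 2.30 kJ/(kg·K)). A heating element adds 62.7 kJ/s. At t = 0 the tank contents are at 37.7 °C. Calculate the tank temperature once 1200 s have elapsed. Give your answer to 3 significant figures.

18.7 °C

M c_p dT/dt = ṁ c_p (T_in − T) + Q̇.
Rearrange: dT/dt = (T_ss − T)/τ with τ = M/ṁ = 419.75 s and T_ss = T_in + Q̇/(ṁ c_p) = 17.531 °C.
This is linear first-order; T(t) = T_ss + (T₀ − T_ss) e^(−t/τ).
T(1200) = 17.531 + (20.169)·e^(−1200/419.75) = 17.531 + (20.169)·0.057336 = 18.687 °C.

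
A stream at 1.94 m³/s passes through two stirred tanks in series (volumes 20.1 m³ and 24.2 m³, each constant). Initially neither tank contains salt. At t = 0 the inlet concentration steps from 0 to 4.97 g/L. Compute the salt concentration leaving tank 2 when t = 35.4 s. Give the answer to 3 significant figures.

Each tank obeys Vᵢ dCᵢ/dt = Q(Cᵢ₋₁ − Cᵢ), so τᵢ = Vᵢ/Q.
τ₁ = 20.1/1.94 = 10.361 s; τ₂ = 24.2/1.94 = 12.474 s.
Solving the cascade with C₁(0)=C₂(0)=0 gives C₂(t) = C_in[1 − (τ₁ e^(−t/τ₁) − τ₂ e^(−t/τ₂))/(τ₁ − τ₂)].
At t = 35.4: e^(−t/τ₁) = 0.032820, e^(−t/τ₂) = 0.058551.
C₂ = 4.97·[1 − (10.361·0.032820 − 12.474·0.058551)/(-2.1134)] = 4.97·0.81530 = 4.0521 g/L.

4.05 g/L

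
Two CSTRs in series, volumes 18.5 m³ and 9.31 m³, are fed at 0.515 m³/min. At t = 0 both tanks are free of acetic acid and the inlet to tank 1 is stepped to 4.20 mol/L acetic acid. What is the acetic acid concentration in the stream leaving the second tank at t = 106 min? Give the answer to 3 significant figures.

Species balance on tank i: dCᵢ/dt = (Cᵢ₋₁ − Cᵢ)/τᵢ with τᵢ = Vᵢ/Q.
τ₁ = 18.5/0.515 = 35.922 min; τ₂ = 9.31/0.515 = 18.078 min.
Solving the cascade with C₁(0)=C₂(0)=0 gives C₂(t) = C_in[1 − (τ₁ e^(−t/τ₁) − τ₂ e^(−t/τ₂))/(τ₁ − τ₂)].
At t = 106: e^(−t/τ₁) = 0.052297, e^(−t/τ₂) = 0.0028410.
C₂ = 4.20·[1 − (35.922·0.052297 − 18.078·0.0028410)/(17.845)] = 4.20·0.89760 = 3.7699 mol/L.

3.77 mol/L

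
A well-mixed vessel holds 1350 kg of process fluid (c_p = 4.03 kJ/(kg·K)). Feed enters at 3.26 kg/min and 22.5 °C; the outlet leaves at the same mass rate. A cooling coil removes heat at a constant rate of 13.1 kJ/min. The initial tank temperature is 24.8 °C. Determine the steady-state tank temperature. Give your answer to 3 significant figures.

21.5 °C

M c_p dT/dt = ṁ c_p (T_in − T) − Q̇.
At steady state dT/dt = 0 ⇒ T_ss = T_in − Q̇/(ṁ c_p) = 22.5 − 13.1/(3.26·4.03) = 21.503 °C.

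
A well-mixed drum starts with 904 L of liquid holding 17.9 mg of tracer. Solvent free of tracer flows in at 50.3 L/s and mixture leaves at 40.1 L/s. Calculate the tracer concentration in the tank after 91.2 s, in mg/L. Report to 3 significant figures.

0.000604 mg/L

Let m(t) be the amount of tracer. Volume: V(t) = V₀ + (Q_in − Q_out) t = 904 + 10.200 t; V(91.2) = 1834.2 L.
Species balance (pure solvent in): dm/dt = −Q_out · m/V(t).
Separate: dm/m = −Q_out dt/V(t) ⇒ ln(m/m₀) = −(Q_out/(Q_in−Q_out)) ln(V/V₀).
m = m₀ (V₀/V)^(Q_out/(Q_in−Q_out)) = 17.9 × (904/1834.2)^(3.9314) = 1.1086 mg.
C = m/V = 1.1086/1834.2 = 0.00060441 mg/L.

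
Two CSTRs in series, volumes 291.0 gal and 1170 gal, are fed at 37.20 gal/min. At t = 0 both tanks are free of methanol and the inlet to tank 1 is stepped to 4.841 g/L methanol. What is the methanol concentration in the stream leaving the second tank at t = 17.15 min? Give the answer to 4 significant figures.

1.285 g/L

Each tank obeys Vᵢ dCᵢ/dt = Q(Cᵢ₋₁ − Cᵢ), so τᵢ = Vᵢ/Q.
τ₁ = 291.0/37.20 = 7.82258 min; τ₂ = 1170/37.20 = 31.4516 min.
Tank 1: C₁ = C_in(1 − e^(−t/τ₁)). Tank 2 (τ₁ ≠ τ₂): C₂ = C_in[1 − (τ₁ e^(−t/τ₁) − τ₂ e^(−t/τ₂))/(τ₁ − τ₂)].
At t = 17.15: e^(−t/τ₁) = 0.111652, e^(−t/τ₂) = 0.579678.
C₂ = 4.841·[1 − (7.82258·0.111652 − 31.4516·0.579678)/(-23.6290)] = 4.841·0.265378 = 1.28469 g/L.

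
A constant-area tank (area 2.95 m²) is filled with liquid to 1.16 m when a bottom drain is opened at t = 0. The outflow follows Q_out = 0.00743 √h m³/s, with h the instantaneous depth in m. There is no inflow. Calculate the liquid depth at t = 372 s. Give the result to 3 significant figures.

With no inflow, A dh/dt = −0.00743 √h.
∫ h^(−1/2) dh = −(0.00743/A) ∫ dt, giving 2√h = 2√h₀ − (0.00743/A) t.
√h = √1.16 − 0.00743·372/(2·2.95) = 1.0770 − 0.46847 = 0.60857.
h = 0.60857² = 0.37035 m.

0.370 m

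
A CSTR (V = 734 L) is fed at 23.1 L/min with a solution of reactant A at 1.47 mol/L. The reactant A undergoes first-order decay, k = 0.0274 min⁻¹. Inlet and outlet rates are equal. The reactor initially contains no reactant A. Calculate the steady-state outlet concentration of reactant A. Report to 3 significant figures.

0.786 mol/L

Species balance: V dC/dt = Q C_in − Q C − k V C.
Steady state (dC/dt = 0): C_ss = Q C_in/(Q + kV) = C_in/(1 + kV/Q).
C_ss = 23.1·1.47/(23.1 + 0.0274·734) = 33.957/43.212 = 0.78583 mol/L.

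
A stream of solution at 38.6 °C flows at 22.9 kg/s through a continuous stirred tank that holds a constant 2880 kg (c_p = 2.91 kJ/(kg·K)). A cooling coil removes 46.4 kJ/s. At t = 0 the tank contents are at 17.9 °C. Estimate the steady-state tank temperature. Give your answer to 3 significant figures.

37.9 °C

Unsteady energy balance on the tank contents: M c_p dT/dt = ṁ c_p (T_in − T) − 46.4.
At steady state dT/dt = 0 ⇒ T_ss = T_in − Q̇/(ṁ c_p) = 38.6 − 46.4/(22.9·2.91) = 37.904 °C.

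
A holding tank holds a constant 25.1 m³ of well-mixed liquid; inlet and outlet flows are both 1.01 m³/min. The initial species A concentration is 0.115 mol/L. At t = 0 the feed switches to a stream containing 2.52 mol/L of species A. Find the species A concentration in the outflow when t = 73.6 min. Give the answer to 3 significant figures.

2.40 mol/L

Accumulation = in − out for the solute gives V dC/dt = Q(C_in − C).
Time constant τ = V/Q = 25.1/1.01 = 24.851 min.
Solution: C(t) = C_in + (C₀ − C_in) e^(−t/τ).
C(73.6) = 2.52 + (0.115 − 2.52)·e^(−73.6/24.851) = 2.52 + (-2.4050)·0.051736 = 2.3956 mol/L.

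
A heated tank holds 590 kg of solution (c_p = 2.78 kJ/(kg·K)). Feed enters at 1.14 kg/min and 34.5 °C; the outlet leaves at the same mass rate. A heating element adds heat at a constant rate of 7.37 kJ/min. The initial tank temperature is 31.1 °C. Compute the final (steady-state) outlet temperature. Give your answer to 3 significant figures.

First-law balance (no shaft work): M c_p dT/dt = ṁ c_p (T_in − T) + 7.37.
At steady state dT/dt = 0 ⇒ T_ss = T_in + Q̇/(ṁ c_p) = 34.5 + 7.37/(1.14·2.78) = 36.826 °C.

36.8 °C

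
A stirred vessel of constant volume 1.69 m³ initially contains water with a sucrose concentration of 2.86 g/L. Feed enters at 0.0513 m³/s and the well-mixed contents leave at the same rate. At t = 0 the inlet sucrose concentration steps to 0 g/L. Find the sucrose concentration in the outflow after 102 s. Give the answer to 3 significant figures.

0.129 g/L

Accumulation = in − out for the solute gives V dC/dt = Q(C_in − C).
Rewrite as dC/dt + C/τ = C_in/τ, τ = V/Q = 32.943 s.
Solution: C(t) = C_in + (C₀ − C_in) e^(−t/τ).
C(102) = 0 + (2.86 − 0)·e^(−102/32.943) = 0 + (2.8600)·0.045220 = 0.12933 g/L.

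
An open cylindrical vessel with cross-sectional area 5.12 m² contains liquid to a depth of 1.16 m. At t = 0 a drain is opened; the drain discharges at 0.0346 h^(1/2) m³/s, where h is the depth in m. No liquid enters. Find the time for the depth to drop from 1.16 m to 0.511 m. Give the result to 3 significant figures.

107 s

With no inflow, A dh/dt = −0.0346 √h.
This is separable: 2 d(√h)/dt = −0.0346/A, so √h = √h₀ − (0.0346/(2A)) t.
t = 2A(√h₀ − √h)/0.0346 = 2·5.12·(√1.16 − √0.511)/0.0346
  = 10.240 × (1.0770 − 0.71484) / 0.0346 = 107.19 s.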